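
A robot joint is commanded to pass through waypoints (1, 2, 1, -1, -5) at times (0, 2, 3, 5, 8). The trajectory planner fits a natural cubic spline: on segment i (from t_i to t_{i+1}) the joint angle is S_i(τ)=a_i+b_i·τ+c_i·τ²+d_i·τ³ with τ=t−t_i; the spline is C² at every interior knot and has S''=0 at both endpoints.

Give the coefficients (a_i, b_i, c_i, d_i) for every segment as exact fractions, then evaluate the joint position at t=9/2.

Δ: Δ0=1/2, Δ1=-1, Δ2=-1, Δ3=-4/3
row 1: diag=6, rhs=-9; c'=1/6, d'=-3/2
row 2: denom=6−1·1/6=35/6; d'=(0−1·-3/2)/(35/6)=9/35
row 3: denom=10−2·12/35=326/35; d'=(-2−2·9/35)/(326/35)=-44/163
back: M3=-44/163
back: M2=9/35−12/35·-44/163=57/163
back: M1=-3/2−1/6·57/163=-254/163
M: M0=0, M1=-254/163, M2=57/163, M3=-44/163, M4=0
seg 0: a=1, c=M0/2=0, d=(M1−M0)/(6·2)=-127/978, b=Δ0−h0·(2M0+M1)/6=997/978
seg 1: a=2, c=M1/2=-127/163, d=(M2−M1)/(6·1)=311/978, b=Δ1−h1·(2M1+M2)/6=-527/978
seg 2: a=1, c=M2/2=57/326, d=(M3−M2)/(6·2)=-101/1956, b=Δ2−h2·(2M2+M3)/6=-559/489
seg 3: a=-1, c=M3/2=-22/163, d=(M4−M3)/(6·3)=22/1467, b=Δ3−h3·(2M3+M4)/6=-520/489
t_q=9/2 → seg 2, τ=3/2; S=1+-559/489·τ+57/326·τ²+-101/1956·τ³=-2585/5216

  seg 0: a=1 b=997/978 c=0 d=-127/978
  seg 1: a=2 b=-527/978 c=-127/163 d=311/978
  seg 2: a=1 b=-559/489 c=57/326 d=-101/1956
  seg 3: a=-1 b=-520/489 c=-22/163 d=22/1467
S(9/2) = -2585/5216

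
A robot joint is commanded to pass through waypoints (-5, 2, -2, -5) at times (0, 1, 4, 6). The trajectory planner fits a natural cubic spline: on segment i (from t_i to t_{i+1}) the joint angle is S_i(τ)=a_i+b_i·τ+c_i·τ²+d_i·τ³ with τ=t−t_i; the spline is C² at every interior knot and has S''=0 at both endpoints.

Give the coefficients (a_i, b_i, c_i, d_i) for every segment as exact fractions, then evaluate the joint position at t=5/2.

  seg 0: a=-5 b=49/6 c=0 d=-7/6
  seg 1: a=2 b=14/3 c=-7/2 d=1/2
  seg 2: a=-2 b=-17/6 c=1 d=-1/6
S(5/2) = 45/16

Δ: Δ0=7, Δ1=-4/3, Δ2=-3/2
row 1: diag=8, rhs=-50; c'=3/8, d'=-25/4
row 2: denom=10−3·3/8=71/8; d'=(-1−3·-25/4)/(71/8)=2
back: M2=2
back: M1=-25/4−3/8·2=-7
M: M0=0, M1=-7, M2=2, M3=0
seg 0: a=-5, c=M0/2=0, d=(M1−M0)/(6·1)=-7/6, b=Δ0−h0·(2M0+M1)/6=49/6
seg 1: a=2, c=M1/2=-7/2, d=(M2−M1)/(6·3)=1/2, b=Δ1−h1·(2M1+M2)/6=14/3
seg 2: a=-2, c=M2/2=1, d=(M3−M2)/(6·2)=-1/6, b=Δ2−h2·(2M2+M3)/6=-17/6
t_q=5/2 → seg 1, τ=3/2; S=2+14/3·τ+-7/2·τ²+1/2·τ³=45/16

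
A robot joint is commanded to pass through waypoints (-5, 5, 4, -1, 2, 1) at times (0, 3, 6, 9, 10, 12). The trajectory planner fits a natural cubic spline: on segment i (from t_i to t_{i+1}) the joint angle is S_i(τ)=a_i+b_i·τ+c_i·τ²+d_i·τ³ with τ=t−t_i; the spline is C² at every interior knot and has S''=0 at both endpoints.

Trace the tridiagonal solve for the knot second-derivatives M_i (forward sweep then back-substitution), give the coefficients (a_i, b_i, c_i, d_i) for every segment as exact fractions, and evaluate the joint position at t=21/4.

Δ: Δ0=10/3, Δ1=-1/3, Δ2=-5/3, Δ3=3, Δ4=-1/2
row 1: diag=12, rhs=-22; c'=1/4, d'=-11/6
row 2: denom=12−3·1/4=45/4; d'=(-8−3·-11/6)/(45/4)=-2/9
row 3: denom=8−3·4/15=36/5; d'=(28−3·-2/9)/(36/5)=215/54
row 4: denom=6−1·5/36=211/36; d'=(-21−1·215/54)/(211/36)=-2698/633
back: M4=-2698/633
back: M3=215/54−5/36·-2698/633=965/211
back: M2=-2/9−4/15·965/211=-2738/1899
back: M1=-11/6−1/4·-2738/1899=-2797/1899
M: M0=0, M1=-2797/1899, M2=-2738/1899, M3=965/211, M4=-2698/633, M5=0
seg 0: a=-5, c=M0/2=0, d=(M1−M0)/(6·3)=-2797/34182, b=Δ0−h0·(2M0+M1)/6=15457/3798
seg 1: a=5, c=M1/2=-2797/3798, d=(M2−M1)/(6·3)=59/34182, b=Δ1−h1·(2M1+M2)/6=3533/1899
seg 2: a=4, c=M2/2=-1369/1899, d=(M3−M2)/(6·3)=11423/34182, b=Δ2−h2·(2M2+M3)/6=-9539/3798
seg 3: a=-1, c=M3/2=965/422, d=(M4−M3)/(6·1)=-5593/3798, b=Δ3−h3·(2M3+M4)/6=4151/1899
seg 4: a=2, c=M4/2=-1349/633, d=(M5−M4)/(6·2)=1349/3798, b=Δ4−h4·(2M4+M5)/6=8893/3798
t_q=21/4 → seg 1, τ=9/4; S=5+3533/1899·τ+-2797/3798·τ²+59/34182·τ³=147935/27008

  seg 0: a=-5 b=15457/3798 c=0 d=-2797/34182
  seg 1: a=5 b=3533/1899 c=-2797/3798 d=59/34182
  seg 2: a=4 b=-9539/3798 c=-1369/1899 d=11423/34182
  seg 3: a=-1 b=4151/1899 c=965/422 d=-5593/3798
  seg 4: a=2 b=8893/3798 c=-1349/633 d=1349/3798
S(21/4) = 147935/27008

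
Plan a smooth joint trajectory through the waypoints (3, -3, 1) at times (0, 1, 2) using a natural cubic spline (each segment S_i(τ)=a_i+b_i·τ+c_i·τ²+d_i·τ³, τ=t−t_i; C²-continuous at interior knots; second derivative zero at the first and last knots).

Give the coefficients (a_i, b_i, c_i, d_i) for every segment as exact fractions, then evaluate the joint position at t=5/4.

Δ: Δ0=-6, Δ1=4
row 1: diag=4, rhs=60; c'=1/4, d'=15
back: M1=15
M: M0=0, M1=15, M2=0
seg 0: a=3, c=M0/2=0, d=(M1−M0)/(6·1)=5/2, b=Δ0−h0·(2M0+M1)/6=-17/2
seg 1: a=-3, c=M1/2=15/2, d=(M2−M1)/(6·1)=-5/2, b=Δ1−h1·(2M1+M2)/6=-1
t_q=5/4 → seg 1, τ=1/4; S=-3+-1·τ+15/2·τ²+-5/2·τ³=-361/128

  seg 0: a=3 b=-17/2 c=0 d=5/2
  seg 1: a=-3 b=-1 c=15/2 d=-5/2
S(5/4) = -361/128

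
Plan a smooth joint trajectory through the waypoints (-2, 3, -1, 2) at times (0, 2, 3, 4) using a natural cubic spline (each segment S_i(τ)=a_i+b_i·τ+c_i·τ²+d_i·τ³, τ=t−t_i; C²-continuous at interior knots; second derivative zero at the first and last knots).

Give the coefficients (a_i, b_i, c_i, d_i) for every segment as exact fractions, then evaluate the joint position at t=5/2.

Δ: Δ0=5/2, Δ1=-4, Δ2=3
row 1: diag=6, rhs=-39; c'=1/6, d'=-13/2
row 2: denom=4−1·1/6=23/6; d'=(42−1·-13/2)/(23/6)=291/23
back: M2=291/23
back: M1=-13/2−1/6·291/23=-198/23
M: M0=0, M1=-198/23, M2=291/23, M3=0
seg 0: a=-2, c=M0/2=0, d=(M1−M0)/(6·2)=-33/46, b=Δ0−h0·(2M0+M1)/6=247/46
seg 1: a=3, c=M1/2=-99/23, d=(M2−M1)/(6·1)=163/46, b=Δ1−h1·(2M1+M2)/6=-149/46
seg 2: a=-1, c=M2/2=291/46, d=(M3−M2)/(6·1)=-97/46, b=Δ2−h2·(2M2+M3)/6=-28/23
t_q=5/2 → seg 1, τ=1/2; S=3+-149/46·τ+-99/23·τ²+163/46·τ³=275/368

  seg 0: a=-2 b=247/46 c=0 d=-33/46
  seg 1: a=3 b=-149/46 c=-99/23 d=163/46
  seg 2: a=-1 b=-28/23 c=291/46 d=-97/46
S(5/2) = 275/368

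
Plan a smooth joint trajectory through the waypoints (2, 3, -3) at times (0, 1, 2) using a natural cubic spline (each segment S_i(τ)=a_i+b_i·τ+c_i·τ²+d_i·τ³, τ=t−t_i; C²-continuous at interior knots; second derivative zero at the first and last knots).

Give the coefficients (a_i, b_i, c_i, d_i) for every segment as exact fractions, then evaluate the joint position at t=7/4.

Δ: Δ0=1, Δ1=-6
row 1: diag=4, rhs=-42; c'=1/4, d'=-21/2
back: M1=-21/2
M: M0=0, M1=-21/2, M2=0
seg 0: a=2, c=M0/2=0, d=(M1−M0)/(6·1)=-7/4, b=Δ0−h0·(2M0+M1)/6=11/4
seg 1: a=3, c=M1/2=-21/4, d=(M2−M1)/(6·1)=7/4, b=Δ1−h1·(2M1+M2)/6=-5/2
t_q=7/4 → seg 1, τ=3/4; S=3+-5/2·τ+-21/4·τ²+7/4·τ³=-279/256

  seg 0: a=2 b=11/4 c=0 d=-7/4
  seg 1: a=3 b=-5/2 c=-21/4 d=7/4
S(7/4) = -279/256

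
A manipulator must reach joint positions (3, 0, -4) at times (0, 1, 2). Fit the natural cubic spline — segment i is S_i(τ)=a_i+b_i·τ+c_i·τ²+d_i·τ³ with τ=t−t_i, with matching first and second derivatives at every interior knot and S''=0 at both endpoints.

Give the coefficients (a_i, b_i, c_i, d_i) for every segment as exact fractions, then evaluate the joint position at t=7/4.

Δ: Δ0=-3, Δ1=-4
row 1: diag=4, rhs=-6; c'=1/4, d'=-3/2
back: M1=-3/2
M: M0=0, M1=-3/2, M2=0
seg 0: a=3, c=M0/2=0, d=(M1−M0)/(6·1)=-1/4, b=Δ0−h0·(2M0+M1)/6=-11/4
seg 1: a=0, c=M1/2=-3/4, d=(M2−M1)/(6·1)=1/4, b=Δ1−h1·(2M1+M2)/6=-7/2
t_q=7/4 → seg 1, τ=3/4; S=0+-7/2·τ+-3/4·τ²+1/4·τ³=-753/256

  seg 0: a=3 b=-11/4 c=0 d=-1/4
  seg 1: a=0 b=-7/2 c=-3/4 d=1/4
S(7/4) = -753/256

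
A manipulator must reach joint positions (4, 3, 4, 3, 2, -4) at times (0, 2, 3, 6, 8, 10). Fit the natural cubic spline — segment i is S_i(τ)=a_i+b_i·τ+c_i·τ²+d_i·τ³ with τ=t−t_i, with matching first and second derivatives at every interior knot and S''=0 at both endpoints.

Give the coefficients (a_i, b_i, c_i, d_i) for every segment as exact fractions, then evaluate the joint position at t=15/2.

  seg 0: a=4 b=-2552/2355 c=0 d=2749/18840
  seg 1: a=3 b=3143/4710 c=2749/3140 d=-5113/9420
  seg 2: a=4 b=7441/9420 c=-591/785 d=713/5652
  seg 3: a=3 b=-1513/4710 c=1201/3140 d=-889/3768
  seg 4: a=2 b=-3821/2355 c=-811/785 d=811/4710
S(15/2) = 129743/50240

Δ: Δ0=-1/2, Δ1=1, Δ2=-1/3, Δ3=-1/2, Δ4=-3
row 1: diag=6, rhs=9; c'=1/6, d'=3/2
row 2: denom=8−1·1/6=47/6; d'=(-8−1·3/2)/(47/6)=-57/47
row 3: denom=10−3·18/47=416/47; d'=(-1−3·-57/47)/(416/47)=31/104
row 4: denom=8−2·47/208=785/104; d'=(-15−2·31/104)/(785/104)=-1622/785
back: M4=-1622/785
back: M3=31/104−47/208·-1622/785=1201/1570
back: M2=-57/47−18/47·1201/1570=-1182/785
back: M1=3/2−1/6·-1182/785=2749/1570
M: M0=0, M1=2749/1570, M2=-1182/785, M3=1201/1570, M4=-1622/785, M5=0
seg 0: a=4, c=M0/2=0, d=(M1−M0)/(6·2)=2749/18840, b=Δ0−h0·(2M0+M1)/6=-2552/2355
seg 1: a=3, c=M1/2=2749/3140, d=(M2−M1)/(6·1)=-5113/9420, b=Δ1−h1·(2M1+M2)/6=3143/4710
seg 2: a=4, c=M2/2=-591/785, d=(M3−M2)/(6·3)=713/5652, b=Δ2−h2·(2M2+M3)/6=7441/9420
seg 3: a=3, c=M3/2=1201/3140, d=(M4−M3)/(6·2)=-889/3768, b=Δ3−h3·(2M3+M4)/6=-1513/4710
seg 4: a=2, c=M4/2=-811/785, d=(M5−M4)/(6·2)=811/4710, b=Δ4−h4·(2M4+M5)/6=-3821/2355
t_q=15/2 → seg 3, τ=3/2; S=3+-1513/4710·τ+1201/3140·τ²+-889/3768·τ³=129743/50240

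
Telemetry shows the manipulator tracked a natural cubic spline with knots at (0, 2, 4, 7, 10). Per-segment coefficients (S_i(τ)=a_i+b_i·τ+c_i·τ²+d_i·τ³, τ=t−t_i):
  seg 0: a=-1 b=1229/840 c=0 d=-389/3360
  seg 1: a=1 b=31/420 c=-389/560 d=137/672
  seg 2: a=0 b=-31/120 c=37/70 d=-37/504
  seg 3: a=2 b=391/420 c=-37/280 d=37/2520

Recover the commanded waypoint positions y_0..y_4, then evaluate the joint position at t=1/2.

y_0 = S_0(0) = a_0 = -1
y_1 = S_1(0) = a_1 = 1
y_2 = S_2(0) = a_2 = 0
y_3 = S_3(0) = a_3 = 2
y_4 = S_3(3) = 4
t_q=1/2 is in segment 0 (τ=1/2); S_0(τ)=-507/1792

y_0=-1 y_1=1 y_2=0 y_3=2 y_4=4
S(1/2) = -507/1792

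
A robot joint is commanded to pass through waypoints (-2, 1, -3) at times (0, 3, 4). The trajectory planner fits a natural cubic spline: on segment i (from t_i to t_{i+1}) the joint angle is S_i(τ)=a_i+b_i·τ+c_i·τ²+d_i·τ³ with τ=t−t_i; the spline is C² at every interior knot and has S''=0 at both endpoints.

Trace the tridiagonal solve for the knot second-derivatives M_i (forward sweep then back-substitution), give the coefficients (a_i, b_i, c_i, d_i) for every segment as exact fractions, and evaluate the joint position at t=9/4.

  seg 0: a=-2 b=23/8 c=0 d=-5/24
  seg 1: a=1 b=-11/4 c=-15/8 d=5/8
S(9/4) = 1073/512

Δ: Δ0=1, Δ1=-4
row 1: diag=8, rhs=-30; c'=1/8, d'=-15/4
back: M1=-15/4
M: M0=0, M1=-15/4, M2=0
seg 0: a=-2, c=M0/2=0, d=(M1−M0)/(6·3)=-5/24, b=Δ0−h0·(2M0+M1)/6=23/8
seg 1: a=1, c=M1/2=-15/8, d=(M2−M1)/(6·1)=5/8, b=Δ1−h1·(2M1+M2)/6=-11/4
t_q=9/4 → seg 0, τ=9/4; S=-2+23/8·τ+0·τ²+-5/24·τ³=1073/512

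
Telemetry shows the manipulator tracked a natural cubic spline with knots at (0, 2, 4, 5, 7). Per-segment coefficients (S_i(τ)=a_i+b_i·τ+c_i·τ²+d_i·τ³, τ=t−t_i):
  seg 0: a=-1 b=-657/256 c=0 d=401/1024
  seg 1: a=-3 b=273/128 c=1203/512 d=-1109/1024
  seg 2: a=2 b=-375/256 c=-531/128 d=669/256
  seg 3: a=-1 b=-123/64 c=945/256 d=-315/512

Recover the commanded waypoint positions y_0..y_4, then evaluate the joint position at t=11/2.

y_0 = S_0(0) = a_0 = -1
y_1 = S_1(0) = a_1 = -3
y_2 = S_2(0) = a_2 = 2
y_3 = S_3(0) = a_3 = -1
y_4 = S_3(2) = 5
t_q=11/2 is in segment 3 (τ=1/2); S_3(τ)=-4567/4096

y_0=-1 y_1=-3 y_2=2 y_3=-1 y_4=5
S(11/2) = -4567/4096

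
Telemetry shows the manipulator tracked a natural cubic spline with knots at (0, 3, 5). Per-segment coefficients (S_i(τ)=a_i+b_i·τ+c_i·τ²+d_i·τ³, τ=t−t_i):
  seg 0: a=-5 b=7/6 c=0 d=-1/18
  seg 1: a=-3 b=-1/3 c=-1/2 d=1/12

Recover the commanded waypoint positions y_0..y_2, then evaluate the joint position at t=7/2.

y_0 = S_0(0) = a_0 = -5
y_1 = S_1(0) = a_1 = -3
y_2 = S_1(2) = -5
t_q=7/2 is in segment 1 (τ=1/2); S_1(τ)=-105/32

y_0=-5 y_1=-3 y_2=-5
S(7/2) = -105/32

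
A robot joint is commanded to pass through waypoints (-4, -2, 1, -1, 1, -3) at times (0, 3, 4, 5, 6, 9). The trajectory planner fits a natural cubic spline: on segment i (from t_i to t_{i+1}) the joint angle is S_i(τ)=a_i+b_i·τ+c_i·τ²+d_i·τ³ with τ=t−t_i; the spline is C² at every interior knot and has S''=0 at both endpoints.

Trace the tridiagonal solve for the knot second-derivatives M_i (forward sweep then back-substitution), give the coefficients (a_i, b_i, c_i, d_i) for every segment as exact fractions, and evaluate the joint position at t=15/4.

Δ: Δ0=2/3, Δ1=3, Δ2=-2, Δ3=2, Δ4=-4/3
row 1: diag=8, rhs=14; c'=1/8, d'=7/4
row 2: denom=4−1·1/8=31/8; d'=(-30−1·7/4)/(31/8)=-254/31
row 3: denom=4−1·8/31=116/31; d'=(24−1·-254/31)/(116/31)=499/58
row 4: denom=8−1·31/116=897/116; d'=(-20−1·499/58)/(897/116)=-1106/299
back: M4=-1106/299
back: M3=499/58−31/116·-1106/299=2868/299
back: M2=-254/31−8/31·2868/299=-3190/299
back: M1=7/4−1/8·-3190/299=922/299
M: M0=0, M1=922/299, M2=-3190/299, M3=2868/299, M4=-1106/299, M5=0
seg 0: a=-4, c=M0/2=0, d=(M1−M0)/(6·3)=461/2691, b=Δ0−h0·(2M0+M1)/6=-785/897
seg 1: a=-2, c=M1/2=461/299, d=(M2−M1)/(6·1)=-2056/897, b=Δ1−h1·(2M1+M2)/6=3364/897
seg 2: a=1, c=M2/2=-1595/299, d=(M3−M2)/(6·1)=233/69, b=Δ2−h2·(2M2+M3)/6=-38/897
seg 3: a=-1, c=M3/2=1434/299, d=(M4−M3)/(6·1)=-1987/897, b=Δ3−h3·(2M3+M4)/6=-521/897
seg 4: a=1, c=M4/2=-553/299, d=(M5−M4)/(6·3)=553/2691, b=Δ4−h4·(2M4+M5)/6=2122/897
t_q=15/4 → seg 1, τ=3/4; S=-2+3364/897·τ+461/299·τ²+-2056/897·τ³=3411/4784

  seg 0: a=-4 b=-785/897 c=0 d=461/2691
  seg 1: a=-2 b=3364/897 c=461/299 d=-2056/897
  seg 2: a=1 b=-38/897 c=-1595/299 d=233/69
  seg 3: a=-1 b=-521/897 c=1434/299 d=-1987/897
  seg 4: a=1 b=2122/897 c=-553/299 d=553/2691
S(15/4) = 3411/4784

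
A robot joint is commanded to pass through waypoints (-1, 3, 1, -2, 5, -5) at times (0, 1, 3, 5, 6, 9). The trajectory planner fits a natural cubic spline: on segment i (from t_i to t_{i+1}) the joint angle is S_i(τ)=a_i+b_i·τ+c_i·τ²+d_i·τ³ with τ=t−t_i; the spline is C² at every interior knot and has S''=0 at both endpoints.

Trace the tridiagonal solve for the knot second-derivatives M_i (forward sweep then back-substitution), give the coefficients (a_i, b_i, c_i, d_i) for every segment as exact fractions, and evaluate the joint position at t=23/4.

Δ: Δ0=4, Δ1=-1, Δ2=-3/2, Δ3=7, Δ4=-10/3
row 1: diag=6, rhs=-30; c'=1/3, d'=-5
row 2: denom=8−2·1/3=22/3; d'=(-3−2·-5)/(22/3)=21/22
row 3: denom=6−2·3/11=60/11; d'=(51−2·21/22)/(60/11)=9
row 4: denom=8−1·11/60=469/60; d'=(-62−1·9)/(469/60)=-4260/469
back: M4=-4260/469
back: M3=9−11/60·-4260/469=5002/469
back: M2=21/22−3/11·5002/469=-1833/938
back: M1=-5−1/3·-1833/938=-4079/938
M: M0=0, M1=-4079/938, M2=-1833/938, M3=5002/469, M4=-4260/469, M5=0
seg 0: a=-1, c=M0/2=0, d=(M1−M0)/(6·1)=-4079/5628, b=Δ0−h0·(2M0+M1)/6=26591/5628
seg 1: a=3, c=M1/2=-4079/1876, d=(M2−M1)/(6·2)=1123/5628, b=Δ1−h1·(2M1+M2)/6=7177/2814
seg 2: a=1, c=M2/2=-1833/1876, d=(M3−M2)/(6·2)=1691/1608, b=Δ2−h2·(2M2+M3)/6=-10559/2814
seg 3: a=-2, c=M3/2=2501/469, d=(M4−M3)/(6·1)=-4631/1407, b=Δ3−h3·(2M3+M4)/6=6977/1407
seg 4: a=5, c=M4/2=-2130/469, d=(M5−M4)/(6·3)=710/1407, b=Δ4−h4·(2M4+M5)/6=8090/1407
t_q=23/4 → seg 3, τ=3/4; S=-2+6977/1407·τ+2501/469·τ²+-4631/1407·τ³=99957/30016

  seg 0: a=-1 b=26591/5628 c=0 d=-4079/5628
  seg 1: a=3 b=7177/2814 c=-4079/1876 d=1123/5628
  seg 2: a=1 b=-10559/2814 c=-1833/1876 d=1691/1608
  seg 3: a=-2 b=6977/1407 c=2501/469 d=-4631/1407
  seg 4: a=5 b=8090/1407 c=-2130/469 d=710/1407
S(23/4) = 99957/30016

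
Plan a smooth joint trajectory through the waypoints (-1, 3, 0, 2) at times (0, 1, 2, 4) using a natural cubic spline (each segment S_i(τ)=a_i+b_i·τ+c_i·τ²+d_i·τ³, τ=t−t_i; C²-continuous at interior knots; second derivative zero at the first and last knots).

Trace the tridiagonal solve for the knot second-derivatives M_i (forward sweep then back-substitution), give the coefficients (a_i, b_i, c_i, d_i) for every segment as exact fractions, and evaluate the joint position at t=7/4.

Δ: Δ0=4, Δ1=-3, Δ2=1
row 1: diag=4, rhs=-42; c'=1/4, d'=-21/2
row 2: denom=6−1·1/4=23/4; d'=(24−1·-21/2)/(23/4)=6
back: M2=6
back: M1=-21/2−1/4·6=-12
M: M0=0, M1=-12, M2=6, M3=0
seg 0: a=-1, c=M0/2=0, d=(M1−M0)/(6·1)=-2, b=Δ0−h0·(2M0+M1)/6=6
seg 1: a=3, c=M1/2=-6, d=(M2−M1)/(6·1)=3, b=Δ1−h1·(2M1+M2)/6=0
seg 2: a=0, c=M2/2=3, d=(M3−M2)/(6·2)=-1/2, b=Δ2−h2·(2M2+M3)/6=-3
t_q=7/4 → seg 1, τ=3/4; S=3+0·τ+-6·τ²+3·τ³=57/64

  seg 0: a=-1 b=6 c=0 d=-2
  seg 1: a=3 b=0 c=-6 d=3
  seg 2: a=0 b=-3 c=3 d=-1/2
S(7/4) = 57/64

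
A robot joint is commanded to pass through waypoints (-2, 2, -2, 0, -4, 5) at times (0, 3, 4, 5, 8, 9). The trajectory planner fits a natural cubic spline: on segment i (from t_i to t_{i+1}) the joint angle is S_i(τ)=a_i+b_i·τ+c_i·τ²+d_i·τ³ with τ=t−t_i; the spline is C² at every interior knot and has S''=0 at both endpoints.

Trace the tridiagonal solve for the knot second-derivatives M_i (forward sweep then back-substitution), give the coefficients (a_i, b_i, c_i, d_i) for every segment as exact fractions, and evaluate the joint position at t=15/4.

  seg 0: a=-2 b=6743/1641 c=0 d=-4555/14769
  seg 1: a=2 b=-6922/1641 c=-4555/1641 d=4913/1641
  seg 2: a=-2 b=-431/547 c=10184/1641 d=-5609/1641
  seg 3: a=0 b=2248/1641 c=-6643/1641 d=15493/14769
  seg 4: a=-4 b=8869/1641 c=2950/547 d=-2950/1641
S(15/4) = -51179/35008

Δ: Δ0=4/3, Δ1=-4, Δ2=2, Δ3=-4/3, Δ4=9
row 1: diag=8, rhs=-32; c'=1/8, d'=-4
row 2: denom=4−1·1/8=31/8; d'=(36−1·-4)/(31/8)=320/31
row 3: denom=8−1·8/31=240/31; d'=(-20−1·320/31)/(240/31)=-47/12
row 4: denom=8−3·31/80=547/80; d'=(62−3·-47/12)/(547/80)=5900/547
back: M4=5900/547
back: M3=-47/12−31/80·5900/547=-13286/1641
back: M2=320/31−8/31·-13286/1641=20368/1641
back: M1=-4−1/8·20368/1641=-9110/1641
M: M0=0, M1=-9110/1641, M2=20368/1641, M3=-13286/1641, M4=5900/547, M5=0
seg 0: a=-2, c=M0/2=0, d=(M1−M0)/(6·3)=-4555/14769, b=Δ0−h0·(2M0+M1)/6=6743/1641
seg 1: a=2, c=M1/2=-4555/1641, d=(M2−M1)/(6·1)=4913/1641, b=Δ1−h1·(2M1+M2)/6=-6922/1641
seg 2: a=-2, c=M2/2=10184/1641, d=(M3−M2)/(6·1)=-5609/1641, b=Δ2−h2·(2M2+M3)/6=-431/547
seg 3: a=0, c=M3/2=-6643/1641, d=(M4−M3)/(6·3)=15493/14769, b=Δ3−h3·(2M3+M4)/6=2248/1641
seg 4: a=-4, c=M4/2=2950/547, d=(M5−M4)/(6·1)=-2950/1641, b=Δ4−h4·(2M4+M5)/6=8869/1641
t_q=15/4 → seg 1, τ=3/4; S=2+-6922/1641·τ+-4555/1641·τ²+4913/1641·τ³=-51179/35008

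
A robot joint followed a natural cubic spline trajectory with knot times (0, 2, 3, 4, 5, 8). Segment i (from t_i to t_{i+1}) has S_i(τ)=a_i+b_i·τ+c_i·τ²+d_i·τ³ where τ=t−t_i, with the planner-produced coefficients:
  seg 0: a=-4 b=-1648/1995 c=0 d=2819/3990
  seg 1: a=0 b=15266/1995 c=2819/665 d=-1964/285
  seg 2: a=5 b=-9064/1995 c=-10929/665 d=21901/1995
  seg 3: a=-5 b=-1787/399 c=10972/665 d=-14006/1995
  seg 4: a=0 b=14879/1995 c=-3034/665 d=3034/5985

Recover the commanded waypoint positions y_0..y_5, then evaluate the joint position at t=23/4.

y_0=-4 y_1=0 y_2=5 y_3=-5 y_4=0 y_5=-5
S(23/4) = 9853/3040

y_0 = S_0(0) = a_0 = -4
y_1 = S_1(0) = a_1 = 0
y_2 = S_2(0) = a_2 = 5
y_3 = S_3(0) = a_3 = -5
y_4 = S_4(0) = a_4 = 0
y_5 = S_4(3) = -5
t_q=23/4 is in segment 4 (τ=3/4); S_4(τ)=9853/3040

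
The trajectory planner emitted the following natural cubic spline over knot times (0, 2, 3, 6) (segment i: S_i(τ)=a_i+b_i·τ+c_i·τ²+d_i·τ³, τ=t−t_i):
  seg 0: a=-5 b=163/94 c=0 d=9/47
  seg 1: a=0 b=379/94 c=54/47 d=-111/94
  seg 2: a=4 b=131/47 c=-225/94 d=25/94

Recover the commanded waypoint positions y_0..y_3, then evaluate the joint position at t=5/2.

y_0=-5 y_1=0 y_2=4 y_3=-2
S(5/2) = 1621/752

y_0 = S_0(0) = a_0 = -5
y_1 = S_1(0) = a_1 = 0
y_2 = S_2(0) = a_2 = 4
y_3 = S_2(3) = -2
t_q=5/2 is in segment 1 (τ=1/2); S_1(τ)=1621/752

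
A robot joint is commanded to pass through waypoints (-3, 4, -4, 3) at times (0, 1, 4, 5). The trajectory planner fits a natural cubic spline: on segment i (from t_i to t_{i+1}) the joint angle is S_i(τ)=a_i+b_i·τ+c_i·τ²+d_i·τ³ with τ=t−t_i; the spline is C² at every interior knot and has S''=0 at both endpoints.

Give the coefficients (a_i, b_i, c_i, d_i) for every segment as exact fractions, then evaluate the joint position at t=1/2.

Δ: Δ0=7, Δ1=-8/3, Δ2=7
row 1: diag=8, rhs=-58; c'=3/8, d'=-29/4
row 2: denom=8−3·3/8=55/8; d'=(58−3·-29/4)/(55/8)=58/5
back: M2=58/5
back: M1=-29/4−3/8·58/5=-58/5
M: M0=0, M1=-58/5, M2=58/5, M3=0
seg 0: a=-3, c=M0/2=0, d=(M1−M0)/(6·1)=-29/15, b=Δ0−h0·(2M0+M1)/6=134/15
seg 1: a=4, c=M1/2=-29/5, d=(M2−M1)/(6·3)=58/45, b=Δ1−h1·(2M1+M2)/6=47/15
seg 2: a=-4, c=M2/2=29/5, d=(M3−M2)/(6·1)=-29/15, b=Δ2−h2·(2M2+M3)/6=47/15
t_q=1/2 → seg 0, τ=1/2; S=-3+134/15·τ+0·τ²+-29/15·τ³=49/40

  seg 0: a=-3 b=134/15 c=0 d=-29/15
  seg 1: a=4 b=47/15 c=-29/5 d=58/45
  seg 2: a=-4 b=47/15 c=29/5 d=-29/15
S(1/2) = 49/40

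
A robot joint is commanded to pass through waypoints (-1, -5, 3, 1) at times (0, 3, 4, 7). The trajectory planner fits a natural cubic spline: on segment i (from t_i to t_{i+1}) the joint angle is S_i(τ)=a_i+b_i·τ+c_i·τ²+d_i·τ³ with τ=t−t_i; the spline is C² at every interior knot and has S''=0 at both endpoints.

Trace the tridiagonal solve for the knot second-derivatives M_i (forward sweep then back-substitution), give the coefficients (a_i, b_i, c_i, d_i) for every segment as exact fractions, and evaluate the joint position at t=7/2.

Δ: Δ0=-4/3, Δ1=8, Δ2=-2/3
row 1: diag=8, rhs=56; c'=1/8, d'=7
row 2: denom=8−1·1/8=63/8; d'=(-52−1·7)/(63/8)=-472/63
back: M2=-472/63
back: M1=7−1/8·-472/63=500/63
M: M0=0, M1=500/63, M2=-472/63, M3=0
seg 0: a=-1, c=M0/2=0, d=(M1−M0)/(6·3)=250/567, b=Δ0−h0·(2M0+M1)/6=-334/63
seg 1: a=-5, c=M1/2=250/63, d=(M2−M1)/(6·1)=-18/7, b=Δ1−h1·(2M1+M2)/6=416/63
seg 2: a=3, c=M2/2=-236/63, d=(M3−M2)/(6·3)=236/567, b=Δ2−h2·(2M2+M3)/6=430/63
t_q=7/2 → seg 1, τ=1/2; S=-5+416/63·τ+250/63·τ²+-18/7·τ³=-37/36

  seg 0: a=-1 b=-334/63 c=0 d=250/567
  seg 1: a=-5 b=416/63 c=250/63 d=-18/7
  seg 2: a=3 b=430/63 c=-236/63 d=236/567
S(7/2) = -37/36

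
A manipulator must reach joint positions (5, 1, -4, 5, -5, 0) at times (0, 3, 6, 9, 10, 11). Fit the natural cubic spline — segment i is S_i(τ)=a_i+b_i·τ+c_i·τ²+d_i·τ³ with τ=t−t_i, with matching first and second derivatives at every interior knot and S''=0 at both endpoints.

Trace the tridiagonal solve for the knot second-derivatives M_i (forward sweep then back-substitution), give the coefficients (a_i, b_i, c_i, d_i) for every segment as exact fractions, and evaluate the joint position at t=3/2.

Δ: Δ0=-4/3, Δ1=-5/3, Δ2=3, Δ3=-10, Δ4=5
row 1: diag=12, rhs=-2; c'=1/4, d'=-1/6
row 2: denom=12−3·1/4=45/4; d'=(28−3·-1/6)/(45/4)=38/15
row 3: denom=8−3·4/15=36/5; d'=(-78−3·38/15)/(36/5)=-107/9
row 4: denom=4−1·5/36=139/36; d'=(90−1·-107/9)/(139/36)=3668/139
back: M4=3668/139
back: M3=-107/9−5/36·3668/139=-2162/139
back: M2=38/15−4/15·-2162/139=2786/417
back: M1=-1/6−1/4·2786/417=-766/417
M: M0=0, M1=-766/417, M2=2786/417, M3=-2162/139, M4=3668/139, M5=0
seg 0: a=5, c=M0/2=0, d=(M1−M0)/(6·3)=-383/3753, b=Δ0−h0·(2M0+M1)/6=-173/417
seg 1: a=1, c=M1/2=-383/417, d=(M2−M1)/(6·3)=592/1251, b=Δ1−h1·(2M1+M2)/6=-1322/417
seg 2: a=-4, c=M2/2=1393/417, d=(M3−M2)/(6·3)=-4636/3753, b=Δ2−h2·(2M2+M3)/6=1708/417
seg 3: a=5, c=M3/2=-1081/139, d=(M4−M3)/(6·1)=2915/417, b=Δ3−h3·(2M3+M4)/6=-3842/417
seg 4: a=-5, c=M4/2=1834/139, d=(M5−M4)/(6·1)=-1834/417, b=Δ4−h4·(2M4+M5)/6=-1583/417
t_q=3/2 → seg 0, τ=3/2; S=5+-173/417·τ+0·τ²+-383/3753·τ³=4485/1112

  seg 0: a=5 b=-173/417 c=0 d=-383/3753
  seg 1: a=1 b=-1322/417 c=-383/417 d=592/1251
  seg 2: a=-4 b=1708/417 c=1393/417 d=-4636/3753
  seg 3: a=5 b=-3842/417 c=-1081/139 d=2915/417
  seg 4: a=-5 b=-1583/417 c=1834/139 d=-1834/417
S(3/2) = 4485/1112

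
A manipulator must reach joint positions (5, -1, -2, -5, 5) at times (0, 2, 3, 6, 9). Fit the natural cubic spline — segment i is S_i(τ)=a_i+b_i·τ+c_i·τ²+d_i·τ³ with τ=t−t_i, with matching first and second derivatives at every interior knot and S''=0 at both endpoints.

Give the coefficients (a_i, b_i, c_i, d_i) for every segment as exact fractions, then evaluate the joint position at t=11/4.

  seg 0: a=5 b=-56/15 c=0 d=11/60
  seg 1: a=-1 b=-23/15 c=11/10 d=-17/30
  seg 2: a=-2 b=-31/30 c=-3/5 d=11/54
  seg 3: a=-5 b=13/15 c=37/30 d=-37/270
S(11/4) = -1133/640

Δ: Δ0=-3, Δ1=-1, Δ2=-1, Δ3=10/3
row 1: diag=6, rhs=12; c'=1/6, d'=2
row 2: denom=8−1·1/6=47/6; d'=(0−1·2)/(47/6)=-12/47
row 3: denom=12−3·18/47=510/47; d'=(26−3·-12/47)/(510/47)=37/15
back: M3=37/15
back: M2=-12/47−18/47·37/15=-6/5
back: M1=2−1/6·-6/5=11/5
M: M0=0, M1=11/5, M2=-6/5, M3=37/15, M4=0
seg 0: a=5, c=M0/2=0, d=(M1−M0)/(6·2)=11/60, b=Δ0−h0·(2M0+M1)/6=-56/15
seg 1: a=-1, c=M1/2=11/10, d=(M2−M1)/(6·1)=-17/30, b=Δ1−h1·(2M1+M2)/6=-23/15
seg 2: a=-2, c=M2/2=-3/5, d=(M3−M2)/(6·3)=11/54, b=Δ2−h2·(2M2+M3)/6=-31/30
seg 3: a=-5, c=M3/2=37/30, d=(M4−M3)/(6·3)=-37/270, b=Δ3−h3·(2M3+M4)/6=13/15
t_q=11/4 → seg 1, τ=3/4; S=-1+-23/15·τ+11/10·τ²+-17/30·τ³=-1133/640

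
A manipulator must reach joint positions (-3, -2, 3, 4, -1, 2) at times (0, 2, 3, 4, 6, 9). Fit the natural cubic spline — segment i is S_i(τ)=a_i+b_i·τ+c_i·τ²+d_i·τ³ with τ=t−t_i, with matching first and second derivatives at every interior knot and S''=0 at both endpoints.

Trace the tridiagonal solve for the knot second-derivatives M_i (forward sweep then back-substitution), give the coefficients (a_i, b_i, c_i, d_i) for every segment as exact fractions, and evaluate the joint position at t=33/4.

Δ: Δ0=1/2, Δ1=5, Δ2=1, Δ3=-5/2, Δ4=1
row 1: diag=6, rhs=27; c'=1/6, d'=9/2
row 2: denom=4−1·1/6=23/6; d'=(-24−1·9/2)/(23/6)=-171/23
row 3: denom=6−1·6/23=132/23; d'=(-21−1·-171/23)/(132/23)=-26/11
row 4: denom=10−2·23/66=307/33; d'=(21−2·-26/11)/(307/33)=849/307
back: M4=849/307
back: M3=-26/11−23/66·849/307=-2043/614
back: M2=-171/23−6/23·-2043/614=-2016/307
back: M1=9/2−1/6·-2016/307=3435/614
M: M0=0, M1=3435/614, M2=-2016/307, M3=-2043/614, M4=849/307, M5=0
seg 0: a=-3, c=M0/2=0, d=(M1−M0)/(6·2)=1145/2456, b=Δ0−h0·(2M0+M1)/6=-419/307
seg 1: a=-2, c=M1/2=3435/1228, d=(M2−M1)/(6·1)=-2489/1228, b=Δ1−h1·(2M1+M2)/6=2597/614
seg 2: a=3, c=M2/2=-1008/307, d=(M3−M2)/(6·1)=663/1228, b=Δ2−h2·(2M2+M3)/6=4597/1228
seg 3: a=4, c=M3/2=-2043/1228, d=(M4−M3)/(6·2)=1247/2456, b=Δ3−h3·(2M3+M4)/6=-739/614
seg 4: a=-1, c=M4/2=849/614, d=(M5−M4)/(6·3)=-283/1842, b=Δ4−h4·(2M4+M5)/6=-542/307
t_q=33/4 → seg 4, τ=9/4; S=-1+-542/307·τ+849/614·τ²+-283/1842·τ³=10915/39296

  seg 0: a=-3 b=-419/307 c=0 d=1145/2456
  seg 1: a=-2 b=2597/614 c=3435/1228 d=-2489/1228
  seg 2: a=3 b=4597/1228 c=-1008/307 d=663/1228
  seg 3: a=4 b=-739/614 c=-2043/1228 d=1247/2456
  seg 4: a=-1 b=-542/307 c=849/614 d=-283/1842
S(33/4) = 10915/39296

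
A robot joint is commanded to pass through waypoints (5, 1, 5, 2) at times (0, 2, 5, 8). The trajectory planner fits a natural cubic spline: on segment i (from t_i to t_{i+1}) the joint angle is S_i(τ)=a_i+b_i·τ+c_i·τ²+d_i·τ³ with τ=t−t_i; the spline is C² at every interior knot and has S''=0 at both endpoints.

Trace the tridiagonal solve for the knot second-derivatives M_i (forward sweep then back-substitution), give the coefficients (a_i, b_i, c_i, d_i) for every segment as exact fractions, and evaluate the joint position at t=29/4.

  seg 0: a=5 b=-316/111 c=0 d=47/222
  seg 1: a=1 b=-34/111 c=47/37 d=-241/999
  seg 2: a=5 b=89/111 c=-100/111 d=100/999
S(29/4) = 2003/592

Δ: Δ0=-2, Δ1=4/3, Δ2=-1
row 1: diag=10, rhs=20; c'=3/10, d'=2
row 2: denom=12−3·3/10=111/10; d'=(-14−3·2)/(111/10)=-200/111
back: M2=-200/111
back: M1=2−3/10·-200/111=94/37
M: M0=0, M1=94/37, M2=-200/111, M3=0
seg 0: a=5, c=M0/2=0, d=(M1−M0)/(6·2)=47/222, b=Δ0−h0·(2M0+M1)/6=-316/111
seg 1: a=1, c=M1/2=47/37, d=(M2−M1)/(6·3)=-241/999, b=Δ1−h1·(2M1+M2)/6=-34/111
seg 2: a=5, c=M2/2=-100/111, d=(M3−M2)/(6·3)=100/999, b=Δ2−h2·(2M2+M3)/6=89/111
t_q=29/4 → seg 2, τ=9/4; S=5+89/111·τ+-100/111·τ²+100/999·τ³=2003/592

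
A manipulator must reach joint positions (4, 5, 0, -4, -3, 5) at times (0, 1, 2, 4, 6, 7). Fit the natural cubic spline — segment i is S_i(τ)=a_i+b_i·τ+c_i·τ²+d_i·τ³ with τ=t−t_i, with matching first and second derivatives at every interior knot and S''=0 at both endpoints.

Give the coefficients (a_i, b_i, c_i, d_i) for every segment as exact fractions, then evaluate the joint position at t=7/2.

Δ: Δ0=1, Δ1=-5, Δ2=-2, Δ3=1/2, Δ4=8
row 1: diag=4, rhs=-36; c'=1/4, d'=-9
row 2: denom=6−1·1/4=23/4; d'=(18−1·-9)/(23/4)=108/23
row 3: denom=8−2·8/23=168/23; d'=(15−2·108/23)/(168/23)=43/56
row 4: denom=6−2·23/84=229/42; d'=(45−2·43/56)/(229/42)=3651/458
back: M4=3651/458
back: M3=43/56−23/84·3651/458=-324/229
back: M2=108/23−8/23·-324/229=1188/229
back: M1=-9−1/4·1188/229=-2358/229
M: M0=0, M1=-2358/229, M2=1188/229, M3=-324/229, M4=3651/458, M5=0
seg 0: a=4, c=M0/2=0, d=(M1−M0)/(6·1)=-393/229, b=Δ0−h0·(2M0+M1)/6=622/229
seg 1: a=5, c=M1/2=-1179/229, d=(M2−M1)/(6·1)=591/229, b=Δ1−h1·(2M1+M2)/6=-557/229
seg 2: a=0, c=M2/2=594/229, d=(M3−M2)/(6·2)=-126/229, b=Δ2−h2·(2M2+M3)/6=-1142/229
seg 3: a=-4, c=M3/2=-162/229, d=(M4−M3)/(6·2)=1433/1832, b=Δ3−h3·(2M3+M4)/6=-278/229
seg 4: a=-3, c=M4/2=3651/916, d=(M5−M4)/(6·1)=-1217/916, b=Δ4−h4·(2M4+M5)/6=2447/458
t_q=7/2 → seg 2, τ=3/2; S=0+-1142/229·τ+594/229·τ²+-126/229·τ³=-3207/916

  seg 0: a=4 b=622/229 c=0 d=-393/229
  seg 1: a=5 b=-557/229 c=-1179/229 d=591/229
  seg 2: a=0 b=-1142/229 c=594/229 d=-126/229
  seg 3: a=-4 b=-278/229 c=-162/229 d=1433/1832
  seg 4: a=-3 b=2447/458 c=3651/916 d=-1217/916
S(7/2) = -3207/916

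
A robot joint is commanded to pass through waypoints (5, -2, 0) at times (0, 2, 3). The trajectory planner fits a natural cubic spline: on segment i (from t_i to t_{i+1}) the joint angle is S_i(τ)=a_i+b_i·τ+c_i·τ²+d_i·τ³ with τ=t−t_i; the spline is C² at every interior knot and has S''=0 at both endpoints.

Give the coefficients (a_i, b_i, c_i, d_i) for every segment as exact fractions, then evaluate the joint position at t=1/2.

  seg 0: a=5 b=-16/3 c=0 d=11/24
  seg 1: a=-2 b=1/6 c=11/4 d=-11/12
S(1/2) = 153/64

Δ: Δ0=-7/2, Δ1=2
row 1: diag=6, rhs=33; c'=1/6, d'=11/2
back: M1=11/2
M: M0=0, M1=11/2, M2=0
seg 0: a=5, c=M0/2=0, d=(M1−M0)/(6·2)=11/24, b=Δ0−h0·(2M0+M1)/6=-16/3
seg 1: a=-2, c=M1/2=11/4, d=(M2−M1)/(6·1)=-11/12, b=Δ1−h1·(2M1+M2)/6=1/6
t_q=1/2 → seg 0, τ=1/2; S=5+-16/3·τ+0·τ²+11/24·τ³=153/64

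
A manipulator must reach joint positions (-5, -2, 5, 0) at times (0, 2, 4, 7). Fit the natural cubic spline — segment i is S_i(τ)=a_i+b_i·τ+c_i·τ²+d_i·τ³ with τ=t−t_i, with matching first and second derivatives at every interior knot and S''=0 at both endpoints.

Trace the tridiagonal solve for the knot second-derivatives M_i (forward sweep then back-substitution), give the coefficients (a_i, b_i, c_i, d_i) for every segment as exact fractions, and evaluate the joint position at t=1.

Δ: Δ0=3/2, Δ1=7/2, Δ2=-5/3
row 1: diag=8, rhs=12; c'=1/4, d'=3/2
row 2: denom=10−2·1/4=19/2; d'=(-31−2·3/2)/(19/2)=-68/19
back: M2=-68/19
back: M1=3/2−1/4·-68/19=91/38
M: M0=0, M1=91/38, M2=-68/19, M3=0
seg 0: a=-5, c=M0/2=0, d=(M1−M0)/(6·2)=91/456, b=Δ0−h0·(2M0+M1)/6=40/57
seg 1: a=-2, c=M1/2=91/76, d=(M2−M1)/(6·2)=-227/456, b=Δ1−h1·(2M1+M2)/6=353/114
seg 2: a=5, c=M2/2=-34/19, d=(M3−M2)/(6·3)=34/171, b=Δ2−h2·(2M2+M3)/6=109/57
t_q=1 → seg 0, τ=1; S=-5+40/57·τ+0·τ²+91/456·τ³=-623/152

  seg 0: a=-5 b=40/57 c=0 d=91/456
  seg 1: a=-2 b=353/114 c=91/76 d=-227/456
  seg 2: a=5 b=109/57 c=-34/19 d=34/171
S(1) = -623/152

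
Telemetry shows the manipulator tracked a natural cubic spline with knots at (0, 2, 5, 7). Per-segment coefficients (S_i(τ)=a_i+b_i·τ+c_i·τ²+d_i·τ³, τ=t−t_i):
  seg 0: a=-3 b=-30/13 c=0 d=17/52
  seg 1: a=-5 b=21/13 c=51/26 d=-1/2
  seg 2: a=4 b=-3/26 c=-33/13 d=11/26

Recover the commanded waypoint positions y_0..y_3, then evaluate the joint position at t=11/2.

y_0=-3 y_1=-5 y_2=4 y_3=-3
S(11/2) = 699/208

y_0 = S_0(0) = a_0 = -3
y_1 = S_1(0) = a_1 = -5
y_2 = S_2(0) = a_2 = 4
y_3 = S_2(2) = -3
t_q=11/2 is in segment 2 (τ=1/2); S_2(τ)=699/208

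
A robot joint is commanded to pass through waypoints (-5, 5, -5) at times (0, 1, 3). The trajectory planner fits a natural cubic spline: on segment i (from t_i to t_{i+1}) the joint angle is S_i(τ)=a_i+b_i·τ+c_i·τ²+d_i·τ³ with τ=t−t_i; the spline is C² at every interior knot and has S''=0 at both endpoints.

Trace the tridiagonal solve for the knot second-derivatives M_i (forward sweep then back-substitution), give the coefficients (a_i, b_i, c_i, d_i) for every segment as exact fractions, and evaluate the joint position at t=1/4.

Δ: Δ0=10, Δ1=-5
row 1: diag=6, rhs=-90; c'=1/3, d'=-15
back: M1=-15
M: M0=0, M1=-15, M2=0
seg 0: a=-5, c=M0/2=0, d=(M1−M0)/(6·1)=-5/2, b=Δ0−h0·(2M0+M1)/6=25/2
seg 1: a=5, c=M1/2=-15/2, d=(M2−M1)/(6·2)=5/4, b=Δ1−h1·(2M1+M2)/6=5
t_q=1/4 → seg 0, τ=1/4; S=-5+25/2·τ+0·τ²+-5/2·τ³=-245/128

  seg 0: a=-5 b=25/2 c=0 d=-5/2
  seg 1: a=5 b=5 c=-15/2 d=5/4
S(1/4) = -245/128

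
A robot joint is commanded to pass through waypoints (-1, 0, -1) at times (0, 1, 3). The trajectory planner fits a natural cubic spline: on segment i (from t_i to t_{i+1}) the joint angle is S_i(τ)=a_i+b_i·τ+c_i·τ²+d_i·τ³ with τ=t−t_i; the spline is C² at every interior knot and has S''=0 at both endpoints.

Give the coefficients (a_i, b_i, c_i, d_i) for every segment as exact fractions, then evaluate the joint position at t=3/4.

  seg 0: a=-1 b=5/4 c=0 d=-1/4
  seg 1: a=0 b=1/2 c=-3/4 d=1/8
S(3/4) = -43/256

Δ: Δ0=1, Δ1=-1/2
row 1: diag=6, rhs=-9; c'=1/3, d'=-3/2
back: M1=-3/2
M: M0=0, M1=-3/2, M2=0
seg 0: a=-1, c=M0/2=0, d=(M1−M0)/(6·1)=-1/4, b=Δ0−h0·(2M0+M1)/6=5/4
seg 1: a=0, c=M1/2=-3/4, d=(M2−M1)/(6·2)=1/8, b=Δ1−h1·(2M1+M2)/6=1/2
t_q=3/4 → seg 0, τ=3/4; S=-1+5/4·τ+0·τ²+-1/4·τ³=-43/256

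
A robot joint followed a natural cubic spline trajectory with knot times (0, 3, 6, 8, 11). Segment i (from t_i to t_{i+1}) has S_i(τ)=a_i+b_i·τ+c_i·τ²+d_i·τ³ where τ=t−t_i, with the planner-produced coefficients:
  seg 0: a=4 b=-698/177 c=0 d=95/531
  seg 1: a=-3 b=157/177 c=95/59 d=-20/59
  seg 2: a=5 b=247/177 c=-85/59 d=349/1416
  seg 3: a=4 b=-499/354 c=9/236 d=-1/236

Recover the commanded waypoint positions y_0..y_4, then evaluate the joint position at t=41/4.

y_0=4 y_1=-3 y_2=5 y_3=4 y_4=0
S(41/4) = 14699/15104

y_0 = S_0(0) = a_0 = 4
y_1 = S_1(0) = a_1 = -3
y_2 = S_2(0) = a_2 = 5
y_3 = S_3(0) = a_3 = 4
y_4 = S_3(3) = 0
t_q=41/4 is in segment 3 (τ=9/4); S_3(τ)=14699/15104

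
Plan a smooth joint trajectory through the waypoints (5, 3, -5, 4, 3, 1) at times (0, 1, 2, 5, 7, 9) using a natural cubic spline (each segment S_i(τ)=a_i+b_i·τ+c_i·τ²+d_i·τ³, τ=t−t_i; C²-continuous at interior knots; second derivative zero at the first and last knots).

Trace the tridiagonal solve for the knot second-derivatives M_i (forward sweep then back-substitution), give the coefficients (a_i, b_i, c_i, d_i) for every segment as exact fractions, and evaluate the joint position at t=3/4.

  seg 0: a=5 b=-3/2068 c=0 d=-4133/2068
  seg 1: a=3 b=-6201/1034 c=-12399/2068 d=8257/2068
  seg 2: a=-5 b=-12429/2068 c=3093/517 d=-6161/6204
  seg 3: a=4 b=3177/1034 c=-6111/2068 d=2417/4136
  seg 4: a=3 b=-897/517 c=285/517 d=-95/1034
S(3/4) = 550025/132352

Δ: Δ0=-2, Δ1=-8, Δ2=3, Δ3=-1/2, Δ4=-1
row 1: diag=4, rhs=-36; c'=1/4, d'=-9
row 2: denom=8−1·1/4=31/4; d'=(66−1·-9)/(31/4)=300/31
row 3: denom=10−3·12/31=274/31; d'=(-21−3·300/31)/(274/31)=-1551/274
row 4: denom=8−2·31/137=1034/137; d'=(-3−2·-1551/274)/(1034/137)=570/517
back: M4=570/517
back: M3=-1551/274−31/137·570/517=-6111/1034
back: M2=300/31−12/31·-6111/1034=6186/517
back: M1=-9−1/4·6186/517=-12399/1034
M: M0=0, M1=-12399/1034, M2=6186/517, M3=-6111/1034, M4=570/517, M5=0
seg 0: a=5, c=M0/2=0, d=(M1−M0)/(6·1)=-4133/2068, b=Δ0−h0·(2M0+M1)/6=-3/2068
seg 1: a=3, c=M1/2=-12399/2068, d=(M2−M1)/(6·1)=8257/2068, b=Δ1−h1·(2M1+M2)/6=-6201/1034
seg 2: a=-5, c=M2/2=3093/517, d=(M3−M2)/(6·3)=-6161/6204, b=Δ2−h2·(2M2+M3)/6=-12429/2068
seg 3: a=4, c=M3/2=-6111/2068, d=(M4−M3)/(6·2)=2417/4136, b=Δ3−h3·(2M3+M4)/6=3177/1034
seg 4: a=3, c=M4/2=285/517, d=(M5−M4)/(6·2)=-95/1034, b=Δ4−h4·(2M4+M5)/6=-897/517
t_q=3/4 → seg 0, τ=3/4; S=5+-3/2068·τ+0·τ²+-4133/2068·τ³=550025/132352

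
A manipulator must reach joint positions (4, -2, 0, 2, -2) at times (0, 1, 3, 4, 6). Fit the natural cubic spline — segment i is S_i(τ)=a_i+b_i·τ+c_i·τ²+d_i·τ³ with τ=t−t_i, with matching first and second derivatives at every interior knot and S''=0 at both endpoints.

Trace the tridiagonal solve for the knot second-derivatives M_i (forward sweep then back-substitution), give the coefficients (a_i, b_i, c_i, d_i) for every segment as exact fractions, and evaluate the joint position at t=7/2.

  seg 0: a=4 b=-447/62 c=0 d=75/62
  seg 1: a=-2 b=-111/31 c=225/62 d=-83/124
  seg 2: a=0 b=90/31 c=-12/31 d=-16/31
  seg 3: a=2 b=18/31 c=-60/31 d=10/31
S(7/2) = 40/31

Δ: Δ0=-6, Δ1=1, Δ2=2, Δ3=-2
row 1: diag=6, rhs=42; c'=1/3, d'=7
row 2: denom=6−2·1/3=16/3; d'=(6−2·7)/(16/3)=-3/2
row 3: denom=6−1·3/16=93/16; d'=(-24−1·-3/2)/(93/16)=-120/31
back: M3=-120/31
back: M2=-3/2−3/16·-120/31=-24/31
back: M1=7−1/3·-24/31=225/31
M: M0=0, M1=225/31, M2=-24/31, M3=-120/31, M4=0
seg 0: a=4, c=M0/2=0, d=(M1−M0)/(6·1)=75/62, b=Δ0−h0·(2M0+M1)/6=-447/62
seg 1: a=-2, c=M1/2=225/62, d=(M2−M1)/(6·2)=-83/124, b=Δ1−h1·(2M1+M2)/6=-111/31
seg 2: a=0, c=M2/2=-12/31, d=(M3−M2)/(6·1)=-16/31, b=Δ2−h2·(2M2+M3)/6=90/31
seg 3: a=2, c=M3/2=-60/31, d=(M4−M3)/(6·2)=10/31, b=Δ3−h3·(2M3+M4)/6=18/31
t_q=7/2 → seg 2, τ=1/2; S=0+90/31·τ+-12/31·τ²+-16/31·τ³=40/31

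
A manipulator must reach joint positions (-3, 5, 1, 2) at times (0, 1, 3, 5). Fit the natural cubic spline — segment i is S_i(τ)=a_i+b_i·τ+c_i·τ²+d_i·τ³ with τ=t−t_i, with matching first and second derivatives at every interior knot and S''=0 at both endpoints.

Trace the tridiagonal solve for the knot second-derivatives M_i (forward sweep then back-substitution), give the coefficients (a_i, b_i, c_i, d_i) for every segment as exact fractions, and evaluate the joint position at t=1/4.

  seg 0: a=-3 b=437/44 c=0 d=-85/44
  seg 1: a=5 b=91/22 c=-255/44 d=15/11
  seg 2: a=1 b=-59/22 c=105/44 d=-35/88
S(1/4) = -1541/2816

Δ: Δ0=8, Δ1=-2, Δ2=1/2
row 1: diag=6, rhs=-60; c'=1/3, d'=-10
row 2: denom=8−2·1/3=22/3; d'=(15−2·-10)/(22/3)=105/22
back: M2=105/22
back: M1=-10−1/3·105/22=-255/22
M: M0=0, M1=-255/22, M2=105/22, M3=0
seg 0: a=-3, c=M0/2=0, d=(M1−M0)/(6·1)=-85/44, b=Δ0−h0·(2M0+M1)/6=437/44
seg 1: a=5, c=M1/2=-255/44, d=(M2−M1)/(6·2)=15/11, b=Δ1−h1·(2M1+M2)/6=91/22
seg 2: a=1, c=M2/2=105/44, d=(M3−M2)/(6·2)=-35/88, b=Δ2−h2·(2M2+M3)/6=-59/22
t_q=1/4 → seg 0, τ=1/4; S=-3+437/44·τ+0·τ²+-85/44·τ³=-1541/2816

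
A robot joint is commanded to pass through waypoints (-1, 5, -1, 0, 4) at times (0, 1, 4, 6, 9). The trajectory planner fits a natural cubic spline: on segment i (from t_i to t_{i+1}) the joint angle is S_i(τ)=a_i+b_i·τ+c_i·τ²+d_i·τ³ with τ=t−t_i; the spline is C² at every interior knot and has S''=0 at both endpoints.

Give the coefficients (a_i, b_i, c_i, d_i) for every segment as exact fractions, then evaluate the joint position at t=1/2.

Δ: Δ0=6, Δ1=-2, Δ2=1/2, Δ3=4/3
row 1: diag=8, rhs=-48; c'=3/8, d'=-6
row 2: denom=10−3·3/8=71/8; d'=(15−3·-6)/(71/8)=264/71
row 3: denom=10−2·16/71=678/71; d'=(5−2·264/71)/(678/71)=-173/678
back: M3=-173/678
back: M2=264/71−16/71·-173/678=1280/339
back: M1=-6−3/8·1280/339=-838/113
M: M0=0, M1=-838/113, M2=1280/339, M3=-173/678, M4=0
seg 0: a=-1, c=M0/2=0, d=(M1−M0)/(6·1)=-419/339, b=Δ0−h0·(2M0+M1)/6=2453/339
seg 1: a=5, c=M1/2=-419/113, d=(M2−M1)/(6·3)=1897/3051, b=Δ1−h1·(2M1+M2)/6=1196/339
seg 2: a=-1, c=M2/2=640/339, d=(M3−M2)/(6·2)=-911/2712, b=Δ2−h2·(2M2+M3)/6=-655/339
seg 3: a=0, c=M3/2=-173/1356, d=(M4−M3)/(6·3)=173/12204, b=Δ3−h3·(2M3+M4)/6=359/226
t_q=1/2 → seg 0, τ=1/2; S=-1+2453/339·τ+0·τ²+-419/339·τ³=2227/904

  seg 0: a=-1 b=2453/339 c=0 d=-419/339
  seg 1: a=5 b=1196/339 c=-419/113 d=1897/3051
  seg 2: a=-1 b=-655/339 c=640/339 d=-911/2712
  seg 3: a=0 b=359/226 c=-173/1356 d=173/12204
S(1/2) = 2227/904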